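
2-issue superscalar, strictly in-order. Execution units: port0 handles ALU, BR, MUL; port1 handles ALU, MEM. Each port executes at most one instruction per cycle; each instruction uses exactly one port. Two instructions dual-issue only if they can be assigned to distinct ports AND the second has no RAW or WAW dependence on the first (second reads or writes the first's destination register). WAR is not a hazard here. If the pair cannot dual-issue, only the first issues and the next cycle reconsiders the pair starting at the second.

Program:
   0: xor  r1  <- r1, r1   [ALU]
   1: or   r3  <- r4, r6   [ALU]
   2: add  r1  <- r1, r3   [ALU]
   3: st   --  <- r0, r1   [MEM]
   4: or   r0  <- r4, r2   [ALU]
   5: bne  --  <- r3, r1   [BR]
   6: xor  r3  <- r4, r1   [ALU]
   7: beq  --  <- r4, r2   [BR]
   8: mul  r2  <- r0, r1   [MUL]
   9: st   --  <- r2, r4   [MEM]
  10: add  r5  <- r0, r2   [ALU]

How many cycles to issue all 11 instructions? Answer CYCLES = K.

c0: i0+i1 xor;or  2-wide
c1: i2 add  RAW r1
c2: i3+i4 st;or  2-wide
c3: i5+i6 bne;xor  2-wide
c4: i7 beq  no-port BR/MUL
c5: i8 mul  RAW r2
c6: i9+i10 st;add  2-wide

CYCLES = 7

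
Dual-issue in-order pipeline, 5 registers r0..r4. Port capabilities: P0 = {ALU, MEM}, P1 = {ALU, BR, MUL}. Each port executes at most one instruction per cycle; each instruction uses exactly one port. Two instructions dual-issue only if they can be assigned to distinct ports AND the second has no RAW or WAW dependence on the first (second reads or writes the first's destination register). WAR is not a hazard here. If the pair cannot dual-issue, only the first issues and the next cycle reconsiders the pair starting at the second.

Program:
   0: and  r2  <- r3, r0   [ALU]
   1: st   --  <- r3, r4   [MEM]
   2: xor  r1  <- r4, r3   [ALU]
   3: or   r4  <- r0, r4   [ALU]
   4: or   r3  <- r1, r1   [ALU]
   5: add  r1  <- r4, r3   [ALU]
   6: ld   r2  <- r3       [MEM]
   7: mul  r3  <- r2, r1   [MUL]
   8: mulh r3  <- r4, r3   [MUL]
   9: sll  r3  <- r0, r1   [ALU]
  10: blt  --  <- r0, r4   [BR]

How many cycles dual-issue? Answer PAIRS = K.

#0 head=0: and;st i0+i1 2-wide
#1 head=2: xor;or i2+i3 2-wide
#2 head=4: or i4 RAW r3
#3 head=5: add;ld i5+i6 2-wide
#4 head=7: mul i7 no-port MUL/MUL
#5 head=8: mulh i8 WAW r3
#6 head=9: sll;blt i9+i10 2-wide

PAIRS = 4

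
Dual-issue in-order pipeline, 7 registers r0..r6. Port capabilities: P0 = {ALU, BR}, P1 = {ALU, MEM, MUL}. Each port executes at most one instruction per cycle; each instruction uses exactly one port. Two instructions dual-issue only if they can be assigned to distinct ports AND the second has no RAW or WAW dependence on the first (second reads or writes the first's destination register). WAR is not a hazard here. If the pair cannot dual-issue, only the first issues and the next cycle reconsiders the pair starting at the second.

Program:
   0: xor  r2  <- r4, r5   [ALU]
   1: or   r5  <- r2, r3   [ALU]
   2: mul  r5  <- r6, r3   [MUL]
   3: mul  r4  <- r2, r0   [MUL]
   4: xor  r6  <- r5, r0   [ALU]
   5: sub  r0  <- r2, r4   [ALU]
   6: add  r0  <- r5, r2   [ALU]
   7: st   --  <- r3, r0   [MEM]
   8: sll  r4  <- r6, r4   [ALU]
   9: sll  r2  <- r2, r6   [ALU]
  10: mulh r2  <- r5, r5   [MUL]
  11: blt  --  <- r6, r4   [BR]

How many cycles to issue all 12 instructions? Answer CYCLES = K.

CYCLES = 9

  cy0 -> i0 (xor) RAW r2
  cy1 -> i1 (or) WAW r5
  cy2 -> i2 (mul) no-port MUL/MUL
  cy3 -> i3/i4 (mul/xor) dual
  cy4 -> i5 (sub) WAW r0
  cy5 -> i6 (add) RAW r0
  cy6 -> i7/i8 (st/sll) dual
  cy7 -> i9 (sll) WAW r2
  cy8 -> i10/i11 (mulh/blt) dual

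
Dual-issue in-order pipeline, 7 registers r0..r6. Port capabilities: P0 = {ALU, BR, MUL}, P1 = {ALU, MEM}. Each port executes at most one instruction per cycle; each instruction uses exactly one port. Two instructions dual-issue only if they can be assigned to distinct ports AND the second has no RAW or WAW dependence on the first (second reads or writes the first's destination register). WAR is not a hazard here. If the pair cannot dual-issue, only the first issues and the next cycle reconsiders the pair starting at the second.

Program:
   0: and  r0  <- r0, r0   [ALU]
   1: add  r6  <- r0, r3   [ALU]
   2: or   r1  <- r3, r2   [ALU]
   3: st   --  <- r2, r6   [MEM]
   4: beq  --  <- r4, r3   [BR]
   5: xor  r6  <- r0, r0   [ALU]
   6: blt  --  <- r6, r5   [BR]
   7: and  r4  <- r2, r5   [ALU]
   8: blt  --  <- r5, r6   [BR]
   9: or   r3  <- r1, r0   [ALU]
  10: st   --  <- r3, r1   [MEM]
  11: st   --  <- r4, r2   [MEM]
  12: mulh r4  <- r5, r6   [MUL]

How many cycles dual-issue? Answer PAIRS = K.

[0] i0  and.ALU  -- RAW r0
[1] i1/i2  add.ALU;or.ALU  -- dual
[2] i3/i4  st.MEM;beq.BR  -- dual
[3] i5  xor.ALU  -- RAW r6
[4] i6/i7  blt.BR;and.ALU  -- dual
[5] i8/i9  blt.BR;or.ALU  -- dual
[6] i10  st.MEM  -- no-port MEM/MEM
[7] i11/i12  st.MEM;mulh.MUL  -- dual

PAIRS = 5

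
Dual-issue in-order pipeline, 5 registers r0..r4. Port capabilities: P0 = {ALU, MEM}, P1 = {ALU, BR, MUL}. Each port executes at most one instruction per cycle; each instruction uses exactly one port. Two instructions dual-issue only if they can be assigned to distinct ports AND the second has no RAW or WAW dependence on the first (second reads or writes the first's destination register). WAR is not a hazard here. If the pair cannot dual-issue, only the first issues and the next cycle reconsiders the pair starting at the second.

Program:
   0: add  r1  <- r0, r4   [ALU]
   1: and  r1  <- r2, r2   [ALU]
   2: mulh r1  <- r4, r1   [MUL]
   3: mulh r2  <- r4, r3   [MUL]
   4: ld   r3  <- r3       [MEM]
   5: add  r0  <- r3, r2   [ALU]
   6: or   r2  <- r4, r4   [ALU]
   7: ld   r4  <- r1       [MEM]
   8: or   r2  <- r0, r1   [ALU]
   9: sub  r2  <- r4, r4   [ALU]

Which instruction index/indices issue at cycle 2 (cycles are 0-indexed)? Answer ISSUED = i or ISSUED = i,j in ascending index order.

ISSUED = 2

[0] i0  add  -- WAW r1
[1] i1  and  -- RAW+WAW r1
[2] i2  mulh  -- no-port MUL/MUL
[3] i3,i4  mulh/ld  -- dual
[4] i5,i6  add/or  -- dual
[5] i7,i8  ld/or  -- dual
[6] i9  sub  -- tail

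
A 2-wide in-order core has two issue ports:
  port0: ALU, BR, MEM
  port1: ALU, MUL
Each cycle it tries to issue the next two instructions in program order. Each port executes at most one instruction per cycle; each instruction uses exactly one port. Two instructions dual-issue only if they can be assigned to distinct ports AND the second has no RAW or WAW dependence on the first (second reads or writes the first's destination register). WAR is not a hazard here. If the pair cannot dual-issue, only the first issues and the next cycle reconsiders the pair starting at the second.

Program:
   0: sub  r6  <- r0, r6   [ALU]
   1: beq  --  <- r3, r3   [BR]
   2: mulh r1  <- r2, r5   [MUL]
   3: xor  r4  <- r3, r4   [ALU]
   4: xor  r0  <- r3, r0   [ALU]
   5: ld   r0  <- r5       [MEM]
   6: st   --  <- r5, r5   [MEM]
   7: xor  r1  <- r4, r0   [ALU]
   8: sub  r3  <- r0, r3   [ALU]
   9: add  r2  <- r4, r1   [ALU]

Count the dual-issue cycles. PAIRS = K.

PAIRS = 4

#0 head=0: sub+beq i0,i1 pair
#1 head=2: mulh+xor i2,i3 pair
#2 head=4: xor i4 WAW r0
#3 head=5: ld i5 no-port MEM/MEM
#4 head=6: st+xor i6,i7 pair
#5 head=8: sub+add i8,i9 pair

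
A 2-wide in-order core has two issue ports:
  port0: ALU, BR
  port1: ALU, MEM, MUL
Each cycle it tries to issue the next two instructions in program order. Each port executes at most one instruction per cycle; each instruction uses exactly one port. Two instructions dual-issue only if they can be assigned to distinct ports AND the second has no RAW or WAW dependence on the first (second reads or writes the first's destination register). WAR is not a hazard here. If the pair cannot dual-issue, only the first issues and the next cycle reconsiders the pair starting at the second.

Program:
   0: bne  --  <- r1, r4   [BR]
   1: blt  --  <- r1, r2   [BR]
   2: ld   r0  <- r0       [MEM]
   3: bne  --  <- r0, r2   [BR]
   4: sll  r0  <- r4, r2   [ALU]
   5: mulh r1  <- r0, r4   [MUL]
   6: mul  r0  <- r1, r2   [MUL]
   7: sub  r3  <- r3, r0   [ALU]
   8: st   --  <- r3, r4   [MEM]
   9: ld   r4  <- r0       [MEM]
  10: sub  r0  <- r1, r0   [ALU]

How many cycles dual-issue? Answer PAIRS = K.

PAIRS = 3

c0: i0 bne.BR  no-port BR/BR
c1: i1&i2 blt.BR/ld.MEM  pair
c2: i3&i4 bne.BR/sll.ALU  pair
c3: i5 mulh.MUL  no-port MUL/MUL
c4: i6 mul.MUL  RAW r0
c5: i7 sub.ALU  RAW r3
c6: i8 st.MEM  no-port MEM/MEM
c7: i9&i10 ld.MEM/sub.ALU  pair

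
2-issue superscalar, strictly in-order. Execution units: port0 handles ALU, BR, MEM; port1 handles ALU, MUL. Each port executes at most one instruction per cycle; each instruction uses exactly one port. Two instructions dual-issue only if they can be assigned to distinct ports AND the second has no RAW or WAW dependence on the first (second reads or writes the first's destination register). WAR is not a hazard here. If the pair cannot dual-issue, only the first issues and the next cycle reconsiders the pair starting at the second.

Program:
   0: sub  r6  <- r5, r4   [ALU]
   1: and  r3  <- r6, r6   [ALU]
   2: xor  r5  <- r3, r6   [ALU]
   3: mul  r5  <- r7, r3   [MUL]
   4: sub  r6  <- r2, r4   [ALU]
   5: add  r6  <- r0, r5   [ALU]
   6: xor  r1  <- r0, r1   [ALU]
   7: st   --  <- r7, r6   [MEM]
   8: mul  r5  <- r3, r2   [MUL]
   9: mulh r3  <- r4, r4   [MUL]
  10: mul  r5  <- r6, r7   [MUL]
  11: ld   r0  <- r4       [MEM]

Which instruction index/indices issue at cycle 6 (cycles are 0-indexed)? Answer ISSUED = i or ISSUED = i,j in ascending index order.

ISSUED = 9

#0 head=0: sub i0 RAW r6
#1 head=1: and i1 RAW r3
#2 head=2: xor i2 WAW r5
#3 head=3: mul/sub i3+i4 pair
#4 head=5: add/xor i5+i6 pair
#5 head=7: st/mul i7+i8 pair
#6 head=9: mulh i9 no-port MUL/MUL
#7 head=10: mul/ld i10+i11 pair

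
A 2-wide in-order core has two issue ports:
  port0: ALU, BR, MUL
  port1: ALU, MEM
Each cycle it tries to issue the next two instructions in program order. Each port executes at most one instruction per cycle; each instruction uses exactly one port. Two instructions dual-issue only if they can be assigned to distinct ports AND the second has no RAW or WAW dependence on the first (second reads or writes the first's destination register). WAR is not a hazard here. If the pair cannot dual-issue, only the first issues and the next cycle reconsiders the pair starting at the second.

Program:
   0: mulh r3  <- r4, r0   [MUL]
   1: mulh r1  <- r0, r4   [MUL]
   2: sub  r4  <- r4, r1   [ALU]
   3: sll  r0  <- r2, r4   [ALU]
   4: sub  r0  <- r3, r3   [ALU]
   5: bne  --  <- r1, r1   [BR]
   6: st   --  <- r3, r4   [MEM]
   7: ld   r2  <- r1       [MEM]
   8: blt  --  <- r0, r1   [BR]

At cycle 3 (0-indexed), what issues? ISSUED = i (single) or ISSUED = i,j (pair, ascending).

[0] i0  mulh.MUL  -- no-port MUL/MUL
[1] i1  mulh.MUL  -- RAW r1
[2] i2  sub.ALU  -- RAW r4
[3] i3  sll.ALU  -- WAW r0
[4] i4/i5  sub.ALU;bne.BR  -- dual
[5] i6  st.MEM  -- no-port MEM/MEM
[6] i7/i8  ld.MEM;blt.BR  -- dual

ISSUED = 3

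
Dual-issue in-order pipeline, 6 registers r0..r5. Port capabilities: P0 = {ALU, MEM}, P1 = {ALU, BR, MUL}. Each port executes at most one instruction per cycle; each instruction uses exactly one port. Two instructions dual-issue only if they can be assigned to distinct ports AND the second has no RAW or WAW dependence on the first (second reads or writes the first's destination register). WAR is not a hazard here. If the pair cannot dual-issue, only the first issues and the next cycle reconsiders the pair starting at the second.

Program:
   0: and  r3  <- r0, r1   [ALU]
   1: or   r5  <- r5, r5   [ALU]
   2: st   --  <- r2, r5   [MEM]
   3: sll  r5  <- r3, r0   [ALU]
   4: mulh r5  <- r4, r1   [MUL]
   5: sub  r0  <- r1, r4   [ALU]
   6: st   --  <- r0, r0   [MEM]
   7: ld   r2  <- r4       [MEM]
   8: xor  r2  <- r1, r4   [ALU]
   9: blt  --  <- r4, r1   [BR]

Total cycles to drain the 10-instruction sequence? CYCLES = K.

CYCLES = 6

  cy0 -> i0/i1 (and/or) 2-wide
  cy1 -> i2/i3 (st/sll) 2-wide
  cy2 -> i4/i5 (mulh/sub) 2-wide
  cy3 -> i6 (st) no-port MEM/MEM
  cy4 -> i7 (ld) WAW r2
  cy5 -> i8/i9 (xor/blt) 2-wide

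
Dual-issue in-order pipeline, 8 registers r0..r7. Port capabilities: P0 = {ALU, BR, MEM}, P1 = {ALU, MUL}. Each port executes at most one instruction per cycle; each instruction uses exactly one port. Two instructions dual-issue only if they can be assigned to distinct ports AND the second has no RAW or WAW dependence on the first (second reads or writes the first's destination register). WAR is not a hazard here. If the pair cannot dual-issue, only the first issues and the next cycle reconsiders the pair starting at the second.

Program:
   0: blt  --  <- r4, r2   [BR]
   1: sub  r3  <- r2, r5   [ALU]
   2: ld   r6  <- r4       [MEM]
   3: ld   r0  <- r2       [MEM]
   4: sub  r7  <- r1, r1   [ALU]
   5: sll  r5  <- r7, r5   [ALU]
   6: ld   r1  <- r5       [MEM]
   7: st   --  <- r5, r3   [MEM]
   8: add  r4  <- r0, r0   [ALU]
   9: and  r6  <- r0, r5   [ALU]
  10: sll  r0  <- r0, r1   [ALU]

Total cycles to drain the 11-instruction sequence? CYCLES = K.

CYCLES = 7

#0 head=0: blt/sub i0+i1 dual
#1 head=2: ld i2 no-port MEM/MEM
#2 head=3: ld/sub i3+i4 dual
#3 head=5: sll i5 RAW r5
#4 head=6: ld i6 no-port MEM/MEM
#5 head=7: st/add i7+i8 dual
#6 head=9: and/sll i9+i10 dual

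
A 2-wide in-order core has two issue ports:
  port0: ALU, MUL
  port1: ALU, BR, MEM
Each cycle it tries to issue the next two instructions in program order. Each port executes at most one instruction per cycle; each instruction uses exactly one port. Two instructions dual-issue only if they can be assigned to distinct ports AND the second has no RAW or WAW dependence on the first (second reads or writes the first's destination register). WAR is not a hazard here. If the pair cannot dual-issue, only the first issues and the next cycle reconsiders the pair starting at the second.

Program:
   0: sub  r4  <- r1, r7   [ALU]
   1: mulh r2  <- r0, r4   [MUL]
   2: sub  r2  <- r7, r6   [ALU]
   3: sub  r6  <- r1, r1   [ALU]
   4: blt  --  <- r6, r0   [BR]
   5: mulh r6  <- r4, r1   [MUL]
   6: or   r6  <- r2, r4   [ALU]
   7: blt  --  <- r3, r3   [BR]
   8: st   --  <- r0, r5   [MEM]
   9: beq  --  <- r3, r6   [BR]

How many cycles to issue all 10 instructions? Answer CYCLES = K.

CYCLES = 7

[0] i0  sub  -- RAW r4
[1] i1  mulh  -- WAW r2
[2] i2&i3  sub;sub  -- 2-wide
[3] i4&i5  blt;mulh  -- 2-wide
[4] i6&i7  or;blt  -- 2-wide
[5] i8  st  -- no-port MEM/BR
[6] i9  beq  -- tail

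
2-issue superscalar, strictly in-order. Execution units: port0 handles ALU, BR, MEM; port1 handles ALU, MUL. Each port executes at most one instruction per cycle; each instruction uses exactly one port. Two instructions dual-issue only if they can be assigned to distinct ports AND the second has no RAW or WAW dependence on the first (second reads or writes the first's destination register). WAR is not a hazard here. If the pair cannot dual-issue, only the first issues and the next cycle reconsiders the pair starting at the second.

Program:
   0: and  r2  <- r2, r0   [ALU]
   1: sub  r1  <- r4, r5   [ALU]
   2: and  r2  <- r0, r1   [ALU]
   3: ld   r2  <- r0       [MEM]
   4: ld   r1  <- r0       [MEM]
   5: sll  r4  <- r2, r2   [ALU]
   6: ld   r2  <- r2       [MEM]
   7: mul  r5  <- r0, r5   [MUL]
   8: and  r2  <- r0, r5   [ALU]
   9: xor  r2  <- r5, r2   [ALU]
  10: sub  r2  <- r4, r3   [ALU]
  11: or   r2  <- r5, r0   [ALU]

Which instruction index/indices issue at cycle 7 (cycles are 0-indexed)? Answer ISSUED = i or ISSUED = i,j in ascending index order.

ISSUED = 10

[0] i0,i1  and;sub  -- dual
[1] i2  and  -- WAW r2
[2] i3  ld  -- no-port MEM/MEM
[3] i4,i5  ld;sll  -- dual
[4] i6,i7  ld;mul  -- dual
[5] i8  and  -- RAW+WAW r2
[6] i9  xor  -- WAW r2
[7] i10  sub  -- WAW r2
[8] i11  or  -- tail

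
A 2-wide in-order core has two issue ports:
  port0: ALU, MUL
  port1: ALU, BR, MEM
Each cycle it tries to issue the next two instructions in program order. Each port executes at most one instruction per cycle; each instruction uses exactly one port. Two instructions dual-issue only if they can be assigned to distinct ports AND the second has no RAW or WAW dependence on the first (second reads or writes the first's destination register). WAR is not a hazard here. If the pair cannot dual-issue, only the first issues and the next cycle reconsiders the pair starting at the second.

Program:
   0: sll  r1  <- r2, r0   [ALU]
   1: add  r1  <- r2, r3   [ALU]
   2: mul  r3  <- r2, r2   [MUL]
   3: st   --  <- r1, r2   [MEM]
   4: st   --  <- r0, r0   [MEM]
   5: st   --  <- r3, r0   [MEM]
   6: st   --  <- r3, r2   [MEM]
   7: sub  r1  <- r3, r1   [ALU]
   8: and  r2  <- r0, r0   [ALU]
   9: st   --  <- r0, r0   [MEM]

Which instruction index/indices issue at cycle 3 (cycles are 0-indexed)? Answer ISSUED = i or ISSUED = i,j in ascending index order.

ISSUED = 4

#0 head=0: sll i0 WAW r1
#1 head=1: add;mul i1+i2 dual
#2 head=3: st i3 no-port MEM/MEM
#3 head=4: st i4 no-port MEM/MEM
#4 head=5: st i5 no-port MEM/MEM
#5 head=6: st;sub i6+i7 dual
#6 head=8: and;st i8+i9 dual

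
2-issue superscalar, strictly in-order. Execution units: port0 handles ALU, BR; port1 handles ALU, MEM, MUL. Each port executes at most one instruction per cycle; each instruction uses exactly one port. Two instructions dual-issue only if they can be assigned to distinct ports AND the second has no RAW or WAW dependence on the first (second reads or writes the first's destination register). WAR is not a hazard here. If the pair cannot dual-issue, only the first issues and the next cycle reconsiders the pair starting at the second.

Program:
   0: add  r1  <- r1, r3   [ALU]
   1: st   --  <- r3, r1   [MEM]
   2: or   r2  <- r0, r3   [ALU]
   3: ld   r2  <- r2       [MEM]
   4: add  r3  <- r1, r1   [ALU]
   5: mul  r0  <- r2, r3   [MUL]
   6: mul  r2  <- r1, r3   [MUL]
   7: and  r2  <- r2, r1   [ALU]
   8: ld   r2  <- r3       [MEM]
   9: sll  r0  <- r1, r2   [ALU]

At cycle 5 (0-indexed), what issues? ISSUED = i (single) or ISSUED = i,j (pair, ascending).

c0: i0 add.ALU  RAW r1
c1: i1/i2 st.MEM+or.ALU  pair
c2: i3/i4 ld.MEM+add.ALU  pair
c3: i5 mul.MUL  no-port MUL/MUL
c4: i6 mul.MUL  RAW+WAW r2
c5: i7 and.ALU  WAW r2
c6: i8 ld.MEM  RAW r2
c7: i9 sll.ALU  tail

ISSUED = 7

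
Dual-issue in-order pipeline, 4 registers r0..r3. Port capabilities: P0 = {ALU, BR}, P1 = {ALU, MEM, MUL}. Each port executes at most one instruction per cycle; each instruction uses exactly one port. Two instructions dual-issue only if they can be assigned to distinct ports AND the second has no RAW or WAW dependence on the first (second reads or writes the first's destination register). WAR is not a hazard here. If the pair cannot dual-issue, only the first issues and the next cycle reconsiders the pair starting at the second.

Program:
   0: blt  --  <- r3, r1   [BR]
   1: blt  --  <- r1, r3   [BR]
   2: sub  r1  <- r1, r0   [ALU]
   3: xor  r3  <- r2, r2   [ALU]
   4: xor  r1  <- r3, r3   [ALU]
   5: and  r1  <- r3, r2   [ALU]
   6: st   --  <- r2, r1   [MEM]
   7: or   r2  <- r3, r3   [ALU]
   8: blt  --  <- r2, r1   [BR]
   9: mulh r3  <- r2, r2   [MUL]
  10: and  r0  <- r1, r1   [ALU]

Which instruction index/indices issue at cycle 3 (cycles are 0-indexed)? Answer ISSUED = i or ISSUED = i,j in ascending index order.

  cy0 -> i0 (blt.BR) no-port BR/BR
  cy1 -> i1/i2 (blt.BR/sub.ALU) dual
  cy2 -> i3 (xor.ALU) RAW r3
  cy3 -> i4 (xor.ALU) WAW r1
  cy4 -> i5 (and.ALU) RAW r1
  cy5 -> i6/i7 (st.MEM/or.ALU) dual
  cy6 -> i8/i9 (blt.BR/mulh.MUL) dual
  cy7 -> i10 (and.ALU) tail

ISSUED = 4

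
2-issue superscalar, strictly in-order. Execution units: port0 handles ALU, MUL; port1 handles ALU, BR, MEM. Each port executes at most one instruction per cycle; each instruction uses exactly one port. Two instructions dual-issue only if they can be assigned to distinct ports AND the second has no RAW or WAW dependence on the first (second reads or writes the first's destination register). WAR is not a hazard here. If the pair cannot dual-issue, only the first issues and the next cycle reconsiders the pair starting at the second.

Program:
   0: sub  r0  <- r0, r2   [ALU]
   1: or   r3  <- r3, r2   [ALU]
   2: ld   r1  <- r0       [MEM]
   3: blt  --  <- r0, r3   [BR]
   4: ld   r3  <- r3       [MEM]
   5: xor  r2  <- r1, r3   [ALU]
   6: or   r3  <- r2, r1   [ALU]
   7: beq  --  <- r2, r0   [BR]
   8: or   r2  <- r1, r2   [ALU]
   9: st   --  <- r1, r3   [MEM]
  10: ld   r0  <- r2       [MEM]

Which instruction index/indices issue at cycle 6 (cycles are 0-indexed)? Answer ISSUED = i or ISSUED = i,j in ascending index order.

ISSUED = 8,9

#0 head=0: sub;or i0/i1 dual
#1 head=2: ld i2 no-port MEM/BR
#2 head=3: blt i3 no-port BR/MEM
#3 head=4: ld i4 RAW r3
#4 head=5: xor i5 RAW r2
#5 head=6: or;beq i6/i7 dual
#6 head=8: or;st i8/i9 dual
#7 head=10: ld i10 tail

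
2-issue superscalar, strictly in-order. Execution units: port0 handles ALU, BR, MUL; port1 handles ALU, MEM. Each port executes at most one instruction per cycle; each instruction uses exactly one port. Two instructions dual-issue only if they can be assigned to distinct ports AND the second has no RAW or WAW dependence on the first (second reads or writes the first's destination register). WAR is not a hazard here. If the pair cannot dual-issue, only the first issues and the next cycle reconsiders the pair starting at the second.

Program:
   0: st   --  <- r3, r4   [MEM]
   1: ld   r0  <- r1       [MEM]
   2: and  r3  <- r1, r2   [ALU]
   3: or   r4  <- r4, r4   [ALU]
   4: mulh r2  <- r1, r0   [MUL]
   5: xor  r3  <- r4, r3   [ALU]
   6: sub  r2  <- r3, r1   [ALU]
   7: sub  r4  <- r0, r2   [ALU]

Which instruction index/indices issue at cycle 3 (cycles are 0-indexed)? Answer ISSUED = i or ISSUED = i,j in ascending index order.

[0] i0  st.MEM  -- no-port MEM/MEM
[1] i1,i2  ld.MEM+and.ALU  -- dual
[2] i3,i4  or.ALU+mulh.MUL  -- dual
[3] i5  xor.ALU  -- RAW r3
[4] i6  sub.ALU  -- RAW r2
[5] i7  sub.ALU  -- tail

ISSUED = 5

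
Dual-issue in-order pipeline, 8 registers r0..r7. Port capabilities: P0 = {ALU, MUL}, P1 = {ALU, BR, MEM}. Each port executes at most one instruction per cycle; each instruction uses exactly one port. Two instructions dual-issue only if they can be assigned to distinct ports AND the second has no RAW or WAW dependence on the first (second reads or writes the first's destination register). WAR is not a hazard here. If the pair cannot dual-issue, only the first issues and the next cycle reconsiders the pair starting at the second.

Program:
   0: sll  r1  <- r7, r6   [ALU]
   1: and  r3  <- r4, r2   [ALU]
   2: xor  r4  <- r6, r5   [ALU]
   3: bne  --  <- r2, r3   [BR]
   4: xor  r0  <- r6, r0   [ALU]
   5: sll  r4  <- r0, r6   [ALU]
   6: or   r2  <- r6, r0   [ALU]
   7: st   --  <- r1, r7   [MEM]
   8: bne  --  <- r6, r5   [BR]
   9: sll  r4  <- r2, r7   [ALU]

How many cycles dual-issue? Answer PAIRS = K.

  cy0 -> i0+i1 (sll.ALU+and.ALU) 2-wide
  cy1 -> i2+i3 (xor.ALU+bne.BR) 2-wide
  cy2 -> i4 (xor.ALU) RAW r0
  cy3 -> i5+i6 (sll.ALU+or.ALU) 2-wide
  cy4 -> i7 (st.MEM) no-port MEM/BR
  cy5 -> i8+i9 (bne.BR+sll.ALU) 2-wide

PAIRS = 4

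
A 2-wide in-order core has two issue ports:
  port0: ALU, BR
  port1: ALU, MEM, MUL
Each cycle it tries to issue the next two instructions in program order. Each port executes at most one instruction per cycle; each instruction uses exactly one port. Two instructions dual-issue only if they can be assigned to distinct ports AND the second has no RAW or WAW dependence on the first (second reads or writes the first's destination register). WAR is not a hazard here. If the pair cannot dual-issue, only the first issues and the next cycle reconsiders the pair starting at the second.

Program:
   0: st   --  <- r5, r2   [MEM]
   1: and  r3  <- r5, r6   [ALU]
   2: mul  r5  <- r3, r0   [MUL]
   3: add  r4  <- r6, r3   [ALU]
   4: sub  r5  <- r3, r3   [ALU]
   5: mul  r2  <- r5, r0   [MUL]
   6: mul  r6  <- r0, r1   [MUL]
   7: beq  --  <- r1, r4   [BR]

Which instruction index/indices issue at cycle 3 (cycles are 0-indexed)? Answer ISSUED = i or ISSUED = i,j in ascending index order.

ISSUED = 5

c0: i0/i1 st/and  pair
c1: i2/i3 mul/add  pair
c2: i4 sub  RAW r5
c3: i5 mul  no-port MUL/MUL
c4: i6/i7 mul/beq  pair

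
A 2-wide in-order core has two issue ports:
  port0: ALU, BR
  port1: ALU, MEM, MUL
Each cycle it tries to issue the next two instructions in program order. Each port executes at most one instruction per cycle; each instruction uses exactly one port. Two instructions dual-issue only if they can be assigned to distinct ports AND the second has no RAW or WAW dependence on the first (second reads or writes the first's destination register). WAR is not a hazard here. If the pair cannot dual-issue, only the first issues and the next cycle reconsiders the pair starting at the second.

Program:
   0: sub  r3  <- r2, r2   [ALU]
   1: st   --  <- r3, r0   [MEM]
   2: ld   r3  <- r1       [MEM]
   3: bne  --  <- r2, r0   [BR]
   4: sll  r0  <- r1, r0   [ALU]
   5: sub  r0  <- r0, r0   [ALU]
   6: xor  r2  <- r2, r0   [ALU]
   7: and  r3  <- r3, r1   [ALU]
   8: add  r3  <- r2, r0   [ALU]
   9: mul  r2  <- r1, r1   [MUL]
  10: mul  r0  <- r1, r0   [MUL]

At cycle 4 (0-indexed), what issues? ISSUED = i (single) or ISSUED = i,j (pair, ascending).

  cy0 -> i0 (sub.ALU) RAW r3
  cy1 -> i1 (st.MEM) no-port MEM/MEM
  cy2 -> i2&i3 (ld.MEM+bne.BR) 2-wide
  cy3 -> i4 (sll.ALU) RAW+WAW r0
  cy4 -> i5 (sub.ALU) RAW r0
  cy5 -> i6&i7 (xor.ALU+and.ALU) 2-wide
  cy6 -> i8&i9 (add.ALU+mul.MUL) 2-wide
  cy7 -> i10 (mul.MUL) tail

ISSUED = 5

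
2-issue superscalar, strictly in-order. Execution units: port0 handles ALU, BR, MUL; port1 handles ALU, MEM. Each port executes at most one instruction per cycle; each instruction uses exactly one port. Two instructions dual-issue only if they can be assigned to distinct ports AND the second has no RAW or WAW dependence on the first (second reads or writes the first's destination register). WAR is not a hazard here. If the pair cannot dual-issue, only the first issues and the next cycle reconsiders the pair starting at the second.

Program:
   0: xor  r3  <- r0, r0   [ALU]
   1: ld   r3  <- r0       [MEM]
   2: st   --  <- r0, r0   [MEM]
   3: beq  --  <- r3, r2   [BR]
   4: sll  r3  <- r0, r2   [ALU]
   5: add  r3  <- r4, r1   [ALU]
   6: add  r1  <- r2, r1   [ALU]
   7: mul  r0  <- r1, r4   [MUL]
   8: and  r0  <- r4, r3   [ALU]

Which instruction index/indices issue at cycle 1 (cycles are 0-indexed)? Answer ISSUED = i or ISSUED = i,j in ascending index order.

ISSUED = 1

  cy0 -> i0 (xor.ALU) WAW r3
  cy1 -> i1 (ld.MEM) no-port MEM/MEM
  cy2 -> i2/i3 (st.MEM;beq.BR) 2-wide
  cy3 -> i4 (sll.ALU) WAW r3
  cy4 -> i5/i6 (add.ALU;add.ALU) 2-wide
  cy5 -> i7 (mul.MUL) WAW r0
  cy6 -> i8 (and.ALU) tail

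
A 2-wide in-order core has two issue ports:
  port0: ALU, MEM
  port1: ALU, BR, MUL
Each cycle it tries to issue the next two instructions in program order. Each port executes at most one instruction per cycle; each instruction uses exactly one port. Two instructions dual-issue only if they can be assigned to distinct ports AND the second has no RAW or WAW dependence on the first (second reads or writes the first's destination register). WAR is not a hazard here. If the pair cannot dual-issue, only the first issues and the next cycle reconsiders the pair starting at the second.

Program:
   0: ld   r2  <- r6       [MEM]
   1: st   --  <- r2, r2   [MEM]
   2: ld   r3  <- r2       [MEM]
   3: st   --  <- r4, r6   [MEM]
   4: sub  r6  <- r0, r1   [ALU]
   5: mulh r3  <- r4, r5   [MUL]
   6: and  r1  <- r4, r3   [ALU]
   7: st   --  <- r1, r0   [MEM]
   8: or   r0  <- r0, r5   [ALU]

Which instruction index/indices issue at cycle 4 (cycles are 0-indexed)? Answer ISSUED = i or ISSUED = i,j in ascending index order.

  cy0 -> i0 (ld) no-port MEM/MEM
  cy1 -> i1 (st) no-port MEM/MEM
  cy2 -> i2 (ld) no-port MEM/MEM
  cy3 -> i3,i4 (st+sub) 2-wide
  cy4 -> i5 (mulh) RAW r3
  cy5 -> i6 (and) RAW r1
  cy6 -> i7,i8 (st+or) 2-wide

ISSUED = 5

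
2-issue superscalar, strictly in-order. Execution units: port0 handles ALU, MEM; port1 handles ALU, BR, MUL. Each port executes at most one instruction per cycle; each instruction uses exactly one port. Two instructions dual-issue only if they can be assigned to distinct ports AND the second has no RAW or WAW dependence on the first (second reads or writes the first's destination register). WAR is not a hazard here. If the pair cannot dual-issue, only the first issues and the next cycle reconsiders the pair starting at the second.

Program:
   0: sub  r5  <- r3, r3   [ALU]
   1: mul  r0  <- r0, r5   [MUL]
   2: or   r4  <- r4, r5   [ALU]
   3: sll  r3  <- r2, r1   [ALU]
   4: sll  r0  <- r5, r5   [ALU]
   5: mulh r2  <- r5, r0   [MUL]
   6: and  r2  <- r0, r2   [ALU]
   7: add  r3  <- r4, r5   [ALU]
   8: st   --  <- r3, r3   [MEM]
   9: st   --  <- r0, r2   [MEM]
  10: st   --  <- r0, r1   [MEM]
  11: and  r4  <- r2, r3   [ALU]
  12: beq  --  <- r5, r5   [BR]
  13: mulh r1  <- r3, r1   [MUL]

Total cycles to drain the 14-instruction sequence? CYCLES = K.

  cy0 -> i0 (sub.ALU) RAW r5
  cy1 -> i1,i2 (mul.MUL;or.ALU) 2-wide
  cy2 -> i3,i4 (sll.ALU;sll.ALU) 2-wide
  cy3 -> i5 (mulh.MUL) RAW+WAW r2
  cy4 -> i6,i7 (and.ALU;add.ALU) 2-wide
  cy5 -> i8 (st.MEM) no-port MEM/MEM
  cy6 -> i9 (st.MEM) no-port MEM/MEM
  cy7 -> i10,i11 (st.MEM;and.ALU) 2-wide
  cy8 -> i12 (beq.BR) no-port BR/MUL
  cy9 -> i13 (mulh.MUL) tail

CYCLES = 10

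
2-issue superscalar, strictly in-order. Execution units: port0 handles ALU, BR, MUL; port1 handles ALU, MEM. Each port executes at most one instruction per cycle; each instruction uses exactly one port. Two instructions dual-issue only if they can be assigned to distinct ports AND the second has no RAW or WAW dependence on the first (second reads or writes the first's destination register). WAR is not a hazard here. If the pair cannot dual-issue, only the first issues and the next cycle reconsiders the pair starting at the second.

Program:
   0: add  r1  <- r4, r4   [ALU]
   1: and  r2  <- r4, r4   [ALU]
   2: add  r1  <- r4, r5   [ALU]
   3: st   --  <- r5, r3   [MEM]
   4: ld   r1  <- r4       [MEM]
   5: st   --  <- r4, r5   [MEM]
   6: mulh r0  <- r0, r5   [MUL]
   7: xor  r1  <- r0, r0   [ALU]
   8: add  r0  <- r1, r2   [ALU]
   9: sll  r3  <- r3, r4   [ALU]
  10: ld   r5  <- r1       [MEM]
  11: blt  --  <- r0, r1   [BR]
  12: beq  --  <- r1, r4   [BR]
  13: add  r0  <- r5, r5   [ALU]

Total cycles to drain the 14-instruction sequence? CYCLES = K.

CYCLES = 8

#0 head=0: add.ALU;and.ALU i0+i1 2-wide
#1 head=2: add.ALU;st.MEM i2+i3 2-wide
#2 head=4: ld.MEM i4 no-port MEM/MEM
#3 head=5: st.MEM;mulh.MUL i5+i6 2-wide
#4 head=7: xor.ALU i7 RAW r1
#5 head=8: add.ALU;sll.ALU i8+i9 2-wide
#6 head=10: ld.MEM;blt.BR i10+i11 2-wide
#7 head=12: beq.BR;add.ALU i12+i13 2-wide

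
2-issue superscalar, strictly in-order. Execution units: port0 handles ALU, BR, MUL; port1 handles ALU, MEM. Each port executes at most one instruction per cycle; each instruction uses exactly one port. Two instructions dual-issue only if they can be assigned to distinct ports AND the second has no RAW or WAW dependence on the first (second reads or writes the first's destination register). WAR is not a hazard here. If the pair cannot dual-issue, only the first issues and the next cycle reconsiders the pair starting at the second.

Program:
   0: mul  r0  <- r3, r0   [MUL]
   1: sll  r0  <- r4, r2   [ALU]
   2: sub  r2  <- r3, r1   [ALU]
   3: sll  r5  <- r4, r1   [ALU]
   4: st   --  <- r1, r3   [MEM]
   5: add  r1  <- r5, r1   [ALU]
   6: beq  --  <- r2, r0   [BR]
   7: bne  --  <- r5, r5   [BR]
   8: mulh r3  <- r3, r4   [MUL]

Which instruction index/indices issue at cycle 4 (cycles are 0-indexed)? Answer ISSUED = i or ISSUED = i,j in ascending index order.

ISSUED = 7

#0 head=0: mul.MUL i0 WAW r0
#1 head=1: sll.ALU/sub.ALU i1&i2 pair
#2 head=3: sll.ALU/st.MEM i3&i4 pair
#3 head=5: add.ALU/beq.BR i5&i6 pair
#4 head=7: bne.BR i7 no-port BR/MUL
#5 head=8: mulh.MUL i8 tail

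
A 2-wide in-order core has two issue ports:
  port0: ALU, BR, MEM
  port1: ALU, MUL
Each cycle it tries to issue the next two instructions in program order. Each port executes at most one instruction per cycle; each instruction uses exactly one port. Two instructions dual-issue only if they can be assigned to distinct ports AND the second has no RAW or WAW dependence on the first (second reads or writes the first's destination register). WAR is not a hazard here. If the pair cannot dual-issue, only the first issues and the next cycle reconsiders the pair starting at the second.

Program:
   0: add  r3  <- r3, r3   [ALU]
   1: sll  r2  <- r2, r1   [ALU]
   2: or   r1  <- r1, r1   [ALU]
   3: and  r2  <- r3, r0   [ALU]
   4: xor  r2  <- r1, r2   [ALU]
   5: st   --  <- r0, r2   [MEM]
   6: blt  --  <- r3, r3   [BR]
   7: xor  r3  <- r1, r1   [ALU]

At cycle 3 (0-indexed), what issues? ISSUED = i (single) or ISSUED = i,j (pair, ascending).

  cy0 -> i0&i1 (add.ALU;sll.ALU) pair
  cy1 -> i2&i3 (or.ALU;and.ALU) pair
  cy2 -> i4 (xor.ALU) RAW r2
  cy3 -> i5 (st.MEM) no-port MEM/BR
  cy4 -> i6&i7 (blt.BR;xor.ALU) pair

ISSUED = 5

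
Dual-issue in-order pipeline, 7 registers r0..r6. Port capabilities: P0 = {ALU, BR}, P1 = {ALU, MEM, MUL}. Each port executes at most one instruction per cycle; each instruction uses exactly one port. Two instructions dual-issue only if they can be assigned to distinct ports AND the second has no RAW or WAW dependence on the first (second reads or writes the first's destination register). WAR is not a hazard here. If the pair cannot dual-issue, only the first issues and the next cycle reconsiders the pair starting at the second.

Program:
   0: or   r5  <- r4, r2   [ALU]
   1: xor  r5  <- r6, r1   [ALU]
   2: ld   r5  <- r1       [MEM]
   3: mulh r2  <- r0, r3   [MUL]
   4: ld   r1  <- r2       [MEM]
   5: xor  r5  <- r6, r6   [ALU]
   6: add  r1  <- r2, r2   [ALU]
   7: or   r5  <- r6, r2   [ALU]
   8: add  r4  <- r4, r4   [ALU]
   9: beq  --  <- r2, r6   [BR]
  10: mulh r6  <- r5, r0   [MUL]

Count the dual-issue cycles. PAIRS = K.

0. or @i0  | WAW r5
1. xor @i1  | WAW r5
2. ld @i2  | no-port MEM/MUL
3. mulh @i3  | no-port MUL/MEM
4. ld/xor @i4/i5  | 2-wide
5. add/or @i6/i7  | 2-wide
6. add/beq @i8/i9  | 2-wide
7. mulh @i10  | tail

PAIRS = 3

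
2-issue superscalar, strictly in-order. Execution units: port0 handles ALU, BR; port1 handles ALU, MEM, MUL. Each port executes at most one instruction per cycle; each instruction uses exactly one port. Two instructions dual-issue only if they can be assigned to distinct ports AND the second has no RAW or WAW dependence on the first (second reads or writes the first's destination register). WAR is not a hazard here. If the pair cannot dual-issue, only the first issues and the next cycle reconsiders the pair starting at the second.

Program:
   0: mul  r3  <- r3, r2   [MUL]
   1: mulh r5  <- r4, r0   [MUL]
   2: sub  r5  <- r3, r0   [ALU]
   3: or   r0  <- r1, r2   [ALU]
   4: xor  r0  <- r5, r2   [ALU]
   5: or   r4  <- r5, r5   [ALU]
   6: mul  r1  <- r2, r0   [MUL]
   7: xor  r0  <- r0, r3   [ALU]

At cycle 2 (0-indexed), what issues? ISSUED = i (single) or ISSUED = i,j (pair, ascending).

t=0 i0:mul.MUL ; no-port MUL/MUL
t=1 i1:mulh.MUL ; WAW r5
t=2 i2+i3:sub.ALU or.ALU ; 2-wide
t=3 i4+i5:xor.ALU or.ALU ; 2-wide
t=4 i6+i7:mul.MUL xor.ALU ; 2-wide

ISSUED = 2,3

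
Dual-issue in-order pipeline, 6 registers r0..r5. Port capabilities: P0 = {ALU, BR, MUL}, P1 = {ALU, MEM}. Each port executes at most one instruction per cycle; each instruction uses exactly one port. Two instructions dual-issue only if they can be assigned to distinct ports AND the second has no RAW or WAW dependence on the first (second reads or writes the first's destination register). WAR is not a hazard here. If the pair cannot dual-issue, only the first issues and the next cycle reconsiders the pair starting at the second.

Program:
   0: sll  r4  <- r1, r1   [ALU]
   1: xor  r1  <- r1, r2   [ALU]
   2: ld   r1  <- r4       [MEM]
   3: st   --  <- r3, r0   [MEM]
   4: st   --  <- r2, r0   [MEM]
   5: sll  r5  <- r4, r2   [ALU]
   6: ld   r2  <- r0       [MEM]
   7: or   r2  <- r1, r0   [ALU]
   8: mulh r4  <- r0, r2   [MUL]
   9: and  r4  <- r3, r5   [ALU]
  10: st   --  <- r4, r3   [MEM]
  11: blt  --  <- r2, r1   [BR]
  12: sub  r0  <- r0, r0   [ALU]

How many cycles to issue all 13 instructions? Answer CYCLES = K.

CYCLES = 10

  cy0 -> i0,i1 (sll.ALU/xor.ALU) 2-wide
  cy1 -> i2 (ld.MEM) no-port MEM/MEM
  cy2 -> i3 (st.MEM) no-port MEM/MEM
  cy3 -> i4,i5 (st.MEM/sll.ALU) 2-wide
  cy4 -> i6 (ld.MEM) WAW r2
  cy5 -> i7 (or.ALU) RAW r2
  cy6 -> i8 (mulh.MUL) WAW r4
  cy7 -> i9 (and.ALU) RAW r4
  cy8 -> i10,i11 (st.MEM/blt.BR) 2-wide
  cy9 -> i12 (sub.ALU) tail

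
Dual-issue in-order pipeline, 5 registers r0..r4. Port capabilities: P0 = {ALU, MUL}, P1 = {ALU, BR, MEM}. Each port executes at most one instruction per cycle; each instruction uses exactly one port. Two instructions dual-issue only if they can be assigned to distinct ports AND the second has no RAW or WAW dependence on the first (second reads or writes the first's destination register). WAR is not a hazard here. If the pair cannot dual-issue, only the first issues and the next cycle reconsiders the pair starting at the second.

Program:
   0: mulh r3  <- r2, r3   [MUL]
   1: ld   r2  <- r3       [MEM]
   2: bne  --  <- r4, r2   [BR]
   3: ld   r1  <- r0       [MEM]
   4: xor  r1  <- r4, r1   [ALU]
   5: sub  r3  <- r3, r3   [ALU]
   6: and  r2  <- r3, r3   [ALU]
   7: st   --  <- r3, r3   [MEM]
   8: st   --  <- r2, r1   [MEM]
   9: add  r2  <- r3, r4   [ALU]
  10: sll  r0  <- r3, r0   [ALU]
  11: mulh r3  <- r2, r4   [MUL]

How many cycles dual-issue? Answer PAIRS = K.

PAIRS = 4

  cy0 -> i0 (mulh) RAW r3
  cy1 -> i1 (ld) no-port MEM/BR
  cy2 -> i2 (bne) no-port BR/MEM
  cy3 -> i3 (ld) RAW+WAW r1
  cy4 -> i4+i5 (xor sub) pair
  cy5 -> i6+i7 (and st) pair
  cy6 -> i8+i9 (st add) pair
  cy7 -> i10+i11 (sll mulh) pair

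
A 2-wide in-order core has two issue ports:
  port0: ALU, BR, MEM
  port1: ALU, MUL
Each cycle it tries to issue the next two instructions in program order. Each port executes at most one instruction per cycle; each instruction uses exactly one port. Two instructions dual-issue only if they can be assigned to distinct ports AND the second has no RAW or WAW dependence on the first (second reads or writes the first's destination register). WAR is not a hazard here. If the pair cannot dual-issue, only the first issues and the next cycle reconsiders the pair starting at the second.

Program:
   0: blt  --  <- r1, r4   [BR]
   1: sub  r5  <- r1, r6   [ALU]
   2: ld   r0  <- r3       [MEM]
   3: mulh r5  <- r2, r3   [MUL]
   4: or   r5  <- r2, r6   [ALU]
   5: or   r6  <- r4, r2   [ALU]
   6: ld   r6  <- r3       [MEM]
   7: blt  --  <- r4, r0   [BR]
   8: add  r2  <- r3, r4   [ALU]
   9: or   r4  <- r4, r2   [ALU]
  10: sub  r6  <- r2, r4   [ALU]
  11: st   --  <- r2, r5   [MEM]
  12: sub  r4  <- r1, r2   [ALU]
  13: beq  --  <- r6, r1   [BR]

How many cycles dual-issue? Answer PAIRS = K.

t=0 i0,i1:blt.BR+sub.ALU ; pair
t=1 i2,i3:ld.MEM+mulh.MUL ; pair
t=2 i4,i5:or.ALU+or.ALU ; pair
t=3 i6:ld.MEM ; no-port MEM/BR
t=4 i7,i8:blt.BR+add.ALU ; pair
t=5 i9:or.ALU ; RAW r4
t=6 i10,i11:sub.ALU+st.MEM ; pair
t=7 i12,i13:sub.ALU+beq.BR ; pair

PAIRS = 6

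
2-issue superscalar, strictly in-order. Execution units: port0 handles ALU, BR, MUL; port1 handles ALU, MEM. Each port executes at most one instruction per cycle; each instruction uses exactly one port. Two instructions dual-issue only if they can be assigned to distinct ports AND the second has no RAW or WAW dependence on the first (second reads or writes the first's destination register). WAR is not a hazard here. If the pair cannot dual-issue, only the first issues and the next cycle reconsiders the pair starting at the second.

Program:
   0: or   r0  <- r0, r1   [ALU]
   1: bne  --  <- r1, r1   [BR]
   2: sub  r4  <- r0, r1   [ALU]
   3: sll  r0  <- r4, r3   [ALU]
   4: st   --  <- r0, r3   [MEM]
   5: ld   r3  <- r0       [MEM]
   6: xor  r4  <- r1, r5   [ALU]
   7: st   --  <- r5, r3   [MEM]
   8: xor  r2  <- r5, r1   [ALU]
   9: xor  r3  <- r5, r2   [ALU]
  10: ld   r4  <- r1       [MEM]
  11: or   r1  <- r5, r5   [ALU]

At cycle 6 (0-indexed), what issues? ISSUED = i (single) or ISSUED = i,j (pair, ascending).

ISSUED = 9,10

#0 head=0: or+bne i0+i1 2-wide
#1 head=2: sub i2 RAW r4
#2 head=3: sll i3 RAW r0
#3 head=4: st i4 no-port MEM/MEM
#4 head=5: ld+xor i5+i6 2-wide
#5 head=7: st+xor i7+i8 2-wide
#6 head=9: xor+ld i9+i10 2-wide
#7 head=11: or i11 tail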